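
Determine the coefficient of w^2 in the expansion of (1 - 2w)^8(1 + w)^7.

Coefficient of w^2 = Σ_{j} C(8,j)·(-2)^j·C(7,2-j)·1^(2-j) for j from 0 to 2.
= 21 + (-112) + 112 = 21.

21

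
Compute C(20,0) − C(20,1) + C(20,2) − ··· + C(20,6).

The partial alternating sum Σ_{k=0}^{6} (−1)^k C(20,k) = (−1)^6 C(19,6) = 27132.

27132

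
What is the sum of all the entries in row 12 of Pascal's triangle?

4096

Setting x = 1 in (1+x)^12 gives Σ C(12,k) = 2^12 = 4096.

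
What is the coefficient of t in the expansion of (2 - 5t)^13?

The general term is C(13,j)·(2)^j·(-5t)^(13-j); the t^1 term has j = 12.
C(13,12) = 13.
Coefficient = C(13,12) · 2^12 · (-5)^1 = 13 · 4096 · (-5) = -266240.

-266240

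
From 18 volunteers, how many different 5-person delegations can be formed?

This is C(18,5) = 8568.

8568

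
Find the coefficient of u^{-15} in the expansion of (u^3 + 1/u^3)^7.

General term: C(7,j)·(u^3)^j·(1/u^3)^(7-j), with u-exponent 3j − 3(7−j) = 6j − 21.
Set 6j − 21 = -15: j = 1.
C(7,1) = 7; 1^1 = 1; 1^6 = 1.
Coefficient = 7 · 1 · 1 = 7.

7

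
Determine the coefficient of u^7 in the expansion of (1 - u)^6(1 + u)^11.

Coefficient of u^7 = Σ_{j} C(6,j)·(-1)^j·C(11,7-j)·1^(7-j) for j from 0 to 6.
= 330 + (-2772) + 6930 + (-6600) + 2475 + (-330) + 11 = 44.

44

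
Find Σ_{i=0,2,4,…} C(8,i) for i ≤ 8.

128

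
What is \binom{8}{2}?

28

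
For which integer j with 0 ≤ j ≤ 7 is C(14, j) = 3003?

6

C(14,j) increases on 0 ≤ j ≤ 7. C(14,5) = 2002 and C(14,6) = 3003, so j = 6.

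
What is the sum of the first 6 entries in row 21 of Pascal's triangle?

27896

1 + 21 + 210 + 1330 + 5985 + 20349 = 27896.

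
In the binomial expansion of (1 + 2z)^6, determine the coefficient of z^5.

The general term is C(6,j)·(1)^j·(2z)^(6-j); the z^5 term has j = 1.
C(6,1) = 6.
Coefficient = C(6,1) · 2^5 = 6 · 32 = 192.

192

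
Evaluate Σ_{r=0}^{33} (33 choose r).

8589934592

Setting x = 1 in (1+x)^33 gives Σ C(33,r) = 2^33 = 8589934592.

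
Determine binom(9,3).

84

C(9,3) = (9·8·7) / 3! = 504 / 6 = 84.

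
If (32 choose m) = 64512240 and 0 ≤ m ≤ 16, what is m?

10

C(32,m) increases on 0 ≤ m ≤ 16. C(32,9) = 28048800 and C(32,10) = 64512240, so m = 10.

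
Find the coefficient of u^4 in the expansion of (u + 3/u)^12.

40095

General term: C(12,j)·(u)^j·(3/u)^(12-j), with u-exponent 1j − 1(12−j) = 2j − 12.
Set 2j − 12 = 4: j = 8.
C(12,8) = 495; 1^8 = 1; 3^4 = 81.
Coefficient = 495 · 1 · 81 = 40095.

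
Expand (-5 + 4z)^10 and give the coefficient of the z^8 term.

73728000

The general term is C(10,j)·(-5)^j·(4z)^(10-j); the z^8 term has j = 2.
C(10,2) = 45.
Coefficient = C(10,2) · (-5)^2 · 4^8 = 45 · 25 · 65536 = 73728000.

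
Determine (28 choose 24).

20475

C(28,24) = C(28,4) by symmetry.
C(28,4) = (28·27·26·25) / 4! = 491400 / 24 = 20475.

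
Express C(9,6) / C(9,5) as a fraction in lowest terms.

2/3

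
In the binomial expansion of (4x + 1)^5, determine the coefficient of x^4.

The general term is C(5,j)·(4x)^j·(1)^(5-j); the x^4 term has j = 4.
C(5,4) = 5.
Coefficient = C(5,4) · 4^4 = 5 · 256 = 1280.

1280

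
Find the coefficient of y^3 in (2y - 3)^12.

The general term is C(12,j)·(2y)^j·(-3)^(12-j); the y^3 term has j = 3.
C(12,3) = 220.
Coefficient = C(12,3) · 2^3 · (-3)^9 = 220 · 8 · (-19683) = -34642080.

-34642080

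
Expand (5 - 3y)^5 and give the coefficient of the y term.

The general term is C(5,j)·(5)^j·(-3y)^(5-j); the y^1 term has j = 4.
C(5,4) = 5.
Coefficient = C(5,4) · 5^4 · (-3)^1 = 5 · 625 · (-3) = -9375.

-9375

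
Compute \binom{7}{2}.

C(7,2) = (7·6) / 2! = 42 / 2 = 21.

21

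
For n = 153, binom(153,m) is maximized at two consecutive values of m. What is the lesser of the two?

76

For odd n = 153, C(153,m) peaks at m = (n−1)/2 and (n+1)/2; the lesser is 76.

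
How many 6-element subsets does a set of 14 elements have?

C(14,6) = (14·13·12·11·10·9) / 6! = 2162160 / 720 = 3003.

3003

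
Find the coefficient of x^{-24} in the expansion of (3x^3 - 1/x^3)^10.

-30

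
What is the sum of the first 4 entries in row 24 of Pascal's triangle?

1 + 24 + 276 + 2024 = 2325.

2325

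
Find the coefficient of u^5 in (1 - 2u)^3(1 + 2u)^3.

Coefficient of u^5 = Σ_{j} C(3,j)·(-2)^j·C(3,5-j)·2^(5-j) for j from 2 to 3.
= 96 + (-96) = 0.

0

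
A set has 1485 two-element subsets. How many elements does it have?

n(n−1)/2 = 1485 ⇒ n(n−1) = 2970. Since 55·54 = 2970, n = 55.

55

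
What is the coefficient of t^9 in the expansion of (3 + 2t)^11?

The general term is C(11,j)·(3)^j·(2t)^(11-j); the t^9 term has j = 2.
C(11,2) = 55.
Coefficient = C(11,2) · 3^2 · 2^9 = 55 · 9 · 512 = 253440.

253440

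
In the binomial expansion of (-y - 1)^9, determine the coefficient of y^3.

-84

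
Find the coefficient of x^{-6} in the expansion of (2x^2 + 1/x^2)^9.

672

General term: C(9,j)·(2x^2)^j·(1/x^2)^(9-j), with x-exponent 2j − 2(9−j) = 4j − 18.
Set 4j − 18 = -6: j = 3.
C(9,3) = 84; 2^3 = 8; 1^6 = 1.
Coefficient = 84 · 8 · 1 = 672.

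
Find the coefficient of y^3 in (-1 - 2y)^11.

-1320

The general term is C(11,j)·(-1)^j·(-2y)^(11-j); the y^3 term has j = 8.
C(11,8) = 165.
Coefficient = C(11,8) · (-2)^3 = 165 · (-8) = -1320.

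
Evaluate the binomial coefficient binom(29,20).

10015005

C(29,20) = C(29,9) by symmetry.
C(29,9) = (29·28·27·26·25·24·23·22·21) / 9! = 3634245014400 / 362880 = 10015005.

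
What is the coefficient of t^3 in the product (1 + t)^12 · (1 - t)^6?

-16

Coefficient of t^3 = Σ_{j} C(12,j)·1^j·C(6,3-j)·(-1)^(3-j) for j from 0 to 3.
= (-20) + 180 + (-396) + 220 = -16.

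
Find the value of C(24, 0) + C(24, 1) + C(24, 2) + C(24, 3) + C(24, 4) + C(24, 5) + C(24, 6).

190051

1 + 24 + 276 + 2024 + 10626 + 42504 + 134596 = 190051.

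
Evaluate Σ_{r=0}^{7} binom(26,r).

1 + 26 + 325 + 2600 + 14950 + 65780 + 230230 + 657800 = 971712.

971712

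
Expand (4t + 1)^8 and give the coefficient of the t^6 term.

The general term is C(8,j)·(4t)^j·(1)^(8-j); the t^6 term has j = 6.
C(8,6) = 28.
Coefficient = C(8,6) · 4^6 = 28 · 4096 = 114688.

114688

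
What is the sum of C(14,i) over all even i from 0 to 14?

Even-i terms of row 14 sum to 2^13 = 8192.

8192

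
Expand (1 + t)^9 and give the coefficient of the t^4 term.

The general term is C(9,j)·(1)^j·(t)^(9-j); the t^4 term has j = 5.
C(9,5) = 126.
Coefficient = C(9,5) = 126.

126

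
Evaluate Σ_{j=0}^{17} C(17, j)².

2333606220

Σ C(17,j)² is the coefficient of x^17 in (1+x)^17(1+x)^17 = (1+x)^34, i.e. C(34,17) = 2333606220.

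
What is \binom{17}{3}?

C(17,3) = (17·16·15) / 3! = 4080 / 6 = 680.

680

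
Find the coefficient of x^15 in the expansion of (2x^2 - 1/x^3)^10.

General term: C(10,j)·(2x^2)^j·(-1/x^3)^(10-j), with x-exponent 2j − 3(10−j) = 5j − 30.
Set 5j − 30 = 15: j = 9.
C(10,9) = 10; 2^9 = 512; (-1)^1 = -1.
Coefficient = 10 · 512 · (-1) = -5120.

-5120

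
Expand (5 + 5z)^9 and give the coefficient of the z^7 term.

The general term is C(9,j)·(5)^j·(5z)^(9-j); the z^7 term has j = 2.
C(9,2) = 36.
Coefficient = C(9,2) · 5^2 · 5^7 = 36 · 25 · 78125 = 70312500.

70312500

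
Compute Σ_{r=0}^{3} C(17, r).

834

1 + 17 + 136 + 680 = 834.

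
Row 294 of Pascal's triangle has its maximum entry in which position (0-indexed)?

147

C(294,m) is maximized at m = 294/2 = 147.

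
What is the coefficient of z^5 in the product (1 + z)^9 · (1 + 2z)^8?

39550

Coefficient of z^5 = Σ_{j} C(9,j)·1^j·C(8,5-j)·2^(5-j) for j from 0 to 5.
= 1792 + 10080 + 16128 + 9408 + 2016 + 126 = 39550.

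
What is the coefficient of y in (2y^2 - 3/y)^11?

General term: C(11,j)·(2y^2)^j·(-3/y)^(11-j), with y-exponent 2j − 1(11−j) = 3j − 11.
Set 3j − 11 = 1: j = 4.
C(11,4) = 330; 2^4 = 16; (-3)^7 = -2187.
Coefficient = 330 · 16 · (-2187) = -11547360.

-11547360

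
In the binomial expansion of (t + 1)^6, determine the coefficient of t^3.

The general term is C(6,j)·(t)^j·(1)^(6-j); the t^3 term has j = 3.
C(6,3) = 20.
Coefficient = C(6,3) = 20.

20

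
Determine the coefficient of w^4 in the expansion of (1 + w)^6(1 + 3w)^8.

19017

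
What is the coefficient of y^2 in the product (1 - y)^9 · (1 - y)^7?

120

Coefficient of y^2 = Σ_{j} C(9,j)·(-1)^j·C(7,2-j)·(-1)^(2-j) for j from 0 to 2.
= 21 + 63 + 36 = 120.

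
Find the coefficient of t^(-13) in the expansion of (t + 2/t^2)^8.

1024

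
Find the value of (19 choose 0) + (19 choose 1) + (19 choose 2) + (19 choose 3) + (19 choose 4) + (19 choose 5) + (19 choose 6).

1 + 19 + 171 + 969 + 3876 + 11628 + 27132 = 43796.

43796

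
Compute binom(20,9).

167960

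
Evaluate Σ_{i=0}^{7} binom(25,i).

726206

1 + 25 + 300 + 2300 + 12650 + 53130 + 177100 + 480700 = 726206.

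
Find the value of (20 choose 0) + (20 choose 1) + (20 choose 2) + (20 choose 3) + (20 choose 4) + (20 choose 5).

1 + 20 + 190 + 1140 + 4845 + 15504 = 21700.

21700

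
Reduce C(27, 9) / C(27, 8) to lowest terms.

19/9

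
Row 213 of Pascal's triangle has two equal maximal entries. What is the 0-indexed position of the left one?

For odd n = 213, C(213,j) peaks at j = (n−1)/2 and (n+1)/2; the lesser is 106.

106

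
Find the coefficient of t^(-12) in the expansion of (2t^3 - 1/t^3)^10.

General term: C(10,j)·(2t^3)^j·(-1/t^3)^(10-j), with t-exponent 3j − 3(10−j) = 6j − 30.
Set 6j − 30 = -12: j = 3.
C(10,3) = 120; 2^3 = 8; (-1)^7 = -1.
Coefficient = 120 · 8 · (-1) = -960.

-960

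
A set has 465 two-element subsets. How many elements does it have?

n(n−1)/2 = 465 ⇒ n(n−1) = 930. Since 31·30 = 930, n = 31.

31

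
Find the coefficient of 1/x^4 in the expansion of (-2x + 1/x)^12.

General term: C(12,j)·(-2x)^j·(1/x)^(12-j), with x-exponent 1j − 1(12−j) = 2j − 12.
Set 2j − 12 = -4: j = 4.
C(12,4) = 495; (-2)^4 = 16; 1^8 = 1.
Coefficient = 495 · 16 · 1 = 7920.

7920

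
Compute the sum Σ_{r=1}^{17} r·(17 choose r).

Differentiating (1+x)^17 and setting x=1: Σ r·C(17,r) = 17·2^16 = 1114112.

1114112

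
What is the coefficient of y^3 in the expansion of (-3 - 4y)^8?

The general term is C(8,j)·(-3)^j·(-4y)^(8-j); the y^3 term has j = 5.
C(8,5) = 56.
Coefficient = C(8,5) · (-3)^5 · (-4)^3 = 56 · (-243) · (-64) = 870912.

870912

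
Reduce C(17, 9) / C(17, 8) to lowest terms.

1

C(n,k+1)/C(n,k) = (n−k)/(k+1) = (17−8)/(8+1) = 9/9 = 1.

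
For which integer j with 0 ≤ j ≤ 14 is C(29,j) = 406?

C(29,j) increases on 0 ≤ j ≤ 14. C(29,1) = 29 and C(29,2) = 406, so j = 2.

2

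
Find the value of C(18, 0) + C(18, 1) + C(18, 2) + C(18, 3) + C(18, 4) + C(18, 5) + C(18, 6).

1 + 18 + 153 + 816 + 3060 + 8568 + 18564 = 31180.

31180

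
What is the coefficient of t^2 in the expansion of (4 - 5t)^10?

73728000

The general term is C(10,j)·(4)^j·(-5t)^(10-j); the t^2 term has j = 8.
C(10,8) = 45.
Coefficient = C(10,8) · 4^8 · (-5)^2 = 45 · 65536 · 25 = 73728000.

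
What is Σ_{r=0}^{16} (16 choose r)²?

601080390

Σ C(16,r)² is the coefficient of x^16 in (1+x)^16(1+x)^16 = (1+x)^32, i.e. C(32,16) = 601080390.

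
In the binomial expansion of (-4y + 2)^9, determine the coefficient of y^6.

2752512

The general term is C(9,j)·(-4y)^j·(2)^(9-j); the y^6 term has j = 6.
C(9,6) = 84.
Coefficient = C(9,6) · (-4)^6 · 2^3 = 84 · 4096 · 8 = 2752512.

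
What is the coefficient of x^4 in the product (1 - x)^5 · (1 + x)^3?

Coefficient of x^4 = Σ_{j} C(5,j)·(-1)^j·C(3,4-j)·1^(4-j) for j from 1 to 4.
= (-5) + 30 + (-30) + 5 = 0.

0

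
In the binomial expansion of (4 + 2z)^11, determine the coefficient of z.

The general term is C(11,j)·(4)^j·(2z)^(11-j); the z^1 term has j = 10.
C(11,10) = 11.
Coefficient = C(11,10) · 4^10 · 2^1 = 11 · 1048576 · 2 = 23068672.

23068672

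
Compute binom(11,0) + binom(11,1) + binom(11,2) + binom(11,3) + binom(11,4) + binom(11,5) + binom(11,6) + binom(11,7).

1 + 11 + 55 + 165 + 330 + 462 + 462 + 330 = 1816.

1816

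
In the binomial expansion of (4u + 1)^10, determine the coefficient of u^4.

The general term is C(10,j)·(4u)^j·(1)^(10-j); the u^4 term has j = 4.
C(10,4) = 210.
Coefficient = C(10,4) · 4^4 = 210 · 256 = 53760.

53760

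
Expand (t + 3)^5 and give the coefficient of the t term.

405

The general term is C(5,j)·(t)^j·(3)^(5-j); the t^1 term has j = 1.
C(5,1) = 5.
Coefficient = C(5,1) · 3^4 = 5 · 81 = 405.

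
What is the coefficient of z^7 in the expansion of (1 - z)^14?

The general term is C(14,j)·(1)^j·(-z)^(14-j); the z^7 term has j = 7.
C(14,7) = 3432.
Coefficient = C(14,7) · (-1)^7 = 3432 · (-1) = -3432.

-3432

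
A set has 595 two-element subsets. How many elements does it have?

35

n(n−1)/2 = 595 ⇒ n(n−1) = 1190. Since 35·34 = 1190, n = 35.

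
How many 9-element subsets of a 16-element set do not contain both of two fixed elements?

All 9-subsets: C(16,9) = 11440. Those containing both fixed elements: C(14,7) = 3432.
11440 − 3432 = 8008.

8008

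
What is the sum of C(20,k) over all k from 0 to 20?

The entries of row 20 sum to 2^20 = 1048576.

1048576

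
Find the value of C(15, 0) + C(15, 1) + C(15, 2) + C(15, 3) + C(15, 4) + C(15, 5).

4944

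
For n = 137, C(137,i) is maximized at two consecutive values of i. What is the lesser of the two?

For odd n = 137, C(137,i) peaks at i = (n−1)/2 and (n+1)/2; the lesser is 68.

68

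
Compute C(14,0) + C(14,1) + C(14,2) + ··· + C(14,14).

Setting x = 1 in (1+x)^14 gives Σ C(14,r) = 2^14 = 16384.

16384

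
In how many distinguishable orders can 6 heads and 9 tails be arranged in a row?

5005

Choose positions for the heads: C(15,6) = 5005.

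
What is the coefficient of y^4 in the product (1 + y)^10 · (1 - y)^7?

0

Coefficient of y^4 = Σ_{j} C(10,j)·1^j·C(7,4-j)·(-1)^(4-j) for j from 0 to 4.
= 35 + (-350) + 945 + (-840) + 210 = 0.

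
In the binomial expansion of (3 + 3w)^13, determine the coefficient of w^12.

20726199

The general term is C(13,j)·(3)^j·(3w)^(13-j); the w^12 term has j = 1.
C(13,1) = 13.
Coefficient = C(13,1) · 3^1 · 3^12 = 13 · 3 · 531441 = 20726199.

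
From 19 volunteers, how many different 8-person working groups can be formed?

75582

This is C(19,8) = 75582.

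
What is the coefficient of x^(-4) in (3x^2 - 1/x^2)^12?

General term: C(12,j)·(3x^2)^j·(-1/x^2)^(12-j), with x-exponent 2j − 2(12−j) = 4j − 24.
Set 4j − 24 = -4: j = 5.
C(12,5) = 792; 3^5 = 243; (-1)^7 = -1.
Coefficient = 792 · 243 · (-1) = -192456.

-192456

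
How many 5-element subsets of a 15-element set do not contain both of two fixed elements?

All 5-subsets: C(15,5) = 3003. Those containing both fixed elements: C(13,3) = 286.
3003 − 286 = 2717.

2717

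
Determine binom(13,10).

286

C(13,10) = C(13,3) by symmetry.
C(13,3) = (13·12·11) / 3! = 1716 / 6 = 286.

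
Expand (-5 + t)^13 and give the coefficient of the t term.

3173828125

The general term is C(13,j)·(-5)^j·(t)^(13-j); the t^1 term has j = 12.
C(13,12) = 13.
Coefficient = C(13,12) · (-5)^12 = 13 · 244140625 = 3173828125.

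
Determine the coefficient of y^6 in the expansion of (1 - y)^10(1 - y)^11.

Coefficient of y^6 = Σ_{j} C(10,j)·(-1)^j·C(11,6-j)·(-1)^(6-j) for j from 0 to 6.
= 462 + 4620 + 14850 + 19800 + 11550 + 2772 + 210 = 54264.

54264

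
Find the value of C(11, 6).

462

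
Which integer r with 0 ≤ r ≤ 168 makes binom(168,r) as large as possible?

84

C(168,r) is maximized at r = 168/2 = 84.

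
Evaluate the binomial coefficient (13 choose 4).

715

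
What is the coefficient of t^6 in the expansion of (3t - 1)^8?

20412

The general term is C(8,j)·(3t)^j·(-1)^(8-j); the t^6 term has j = 6.
C(8,6) = 28.
Coefficient = C(8,6) · 3^6 = 28 · 729 = 20412.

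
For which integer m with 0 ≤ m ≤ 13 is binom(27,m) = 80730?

5

C(27,m) increases on 0 ≤ m ≤ 13. C(27,4) = 17550 and C(27,5) = 80730, so m = 5.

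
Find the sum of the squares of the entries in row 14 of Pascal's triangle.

40116600

Σ C(14,i)² is the coefficient of x^14 in (1+x)^14(1+x)^14 = (1+x)^28, i.e. C(28,14) = 40116600.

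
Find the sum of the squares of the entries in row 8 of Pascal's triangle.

12870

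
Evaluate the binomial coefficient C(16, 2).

120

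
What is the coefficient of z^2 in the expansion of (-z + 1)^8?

28

The general term is C(8,j)·(-z)^j·(1)^(8-j); the z^2 term has j = 2.
C(8,2) = 28.
Coefficient = C(8,2) = 28.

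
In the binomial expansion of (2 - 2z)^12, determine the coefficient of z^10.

The general term is C(12,j)·(2)^j·(-2z)^(12-j); the z^10 term has j = 2.
C(12,2) = 66.
Coefficient = C(12,2) · 2^2 · (-2)^10 = 66 · 4 · 1024 = 270336.

270336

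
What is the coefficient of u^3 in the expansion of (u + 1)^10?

120

The general term is C(10,j)·(u)^j·(1)^(10-j); the u^3 term has j = 3.
C(10,3) = 120.
Coefficient = C(10,3) = 120.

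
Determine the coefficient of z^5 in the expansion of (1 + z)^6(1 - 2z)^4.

Coefficient of z^5 = Σ_{j} C(6,j)·1^j·C(4,5-j)·(-2)^(5-j) for j from 1 to 5.
= 96 + (-480) + 480 + (-120) + 6 = -18.

-18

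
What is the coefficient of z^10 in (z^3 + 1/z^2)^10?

General term: C(10,j)·(z^3)^j·(1/z^2)^(10-j), with z-exponent 3j − 2(10−j) = 5j − 20.
Set 5j − 20 = 10: j = 6.
C(10,6) = 210; 1^6 = 1; 1^4 = 1.
Coefficient = 210 · 1 · 1 = 210.

210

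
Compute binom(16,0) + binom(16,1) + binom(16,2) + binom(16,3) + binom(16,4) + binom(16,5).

6885

1 + 16 + 120 + 560 + 1820 + 4368 = 6885.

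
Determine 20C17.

C(20,17) = C(20,3) by symmetry.
C(20,3) = (20·19·18) / 3! = 6840 / 6 = 1140.

1140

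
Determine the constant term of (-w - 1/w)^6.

20

General term: C(6,j)·(-w)^j·(-1/w)^(6-j), with w-exponent 1j − 1(6−j) = 2j − 6.
Set 2j − 6 = 0: j = 3.
C(6,3) = 20; (-1)^3 = -1; (-1)^3 = -1.
Coefficient = 20 · (-1) · (-1) = 20.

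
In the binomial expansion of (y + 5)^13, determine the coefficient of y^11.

The general term is C(13,j)·(y)^j·(5)^(13-j); the y^11 term has j = 11.
C(13,11) = 78.
Coefficient = C(13,11) · 5^2 = 78 · 25 = 1950.

1950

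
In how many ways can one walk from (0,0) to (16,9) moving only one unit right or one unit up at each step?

Each path is a sequence of 25 steps with 16 rights: C(25,16) = 2042975.

2042975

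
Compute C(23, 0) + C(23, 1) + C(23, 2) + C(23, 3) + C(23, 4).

1 + 23 + 253 + 1771 + 8855 = 10903.

10903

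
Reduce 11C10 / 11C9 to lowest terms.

C(n,k+1)/C(n,k) = (n−k)/(k+1) = (11−9)/(9+1) = 2/10 = 1/5.

1/5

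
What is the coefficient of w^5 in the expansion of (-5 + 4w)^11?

The general term is C(11,j)·(-5)^j·(4w)^(11-j); the w^5 term has j = 6.
C(11,6) = 462.
Coefficient = C(11,6) · (-5)^6 · 4^5 = 462 · 15625 · 1024 = 7392000000.

7392000000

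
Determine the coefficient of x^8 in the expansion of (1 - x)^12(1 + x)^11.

330

Coefficient of x^8 = Σ_{j} C(12,j)·(-1)^j·C(11,8-j)·1^(8-j) for j from 0 to 8.
= 165 + (-3960) + 30492 + (-101640) + 163350 + (-130680) + 50820 + (-8712) + 495 = 330.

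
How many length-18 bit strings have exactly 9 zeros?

Choose the 9 positions: C(18,9) = 48620.

48620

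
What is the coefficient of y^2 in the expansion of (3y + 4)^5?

The general term is C(5,j)·(3y)^j·(4)^(5-j); the y^2 term has j = 2.
C(5,2) = 10.
Coefficient = C(5,2) · 3^2 · 4^3 = 10 · 9 · 64 = 5760.

5760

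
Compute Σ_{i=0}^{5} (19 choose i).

1 + 19 + 171 + 969 + 3876 + 11628 = 16664.

16664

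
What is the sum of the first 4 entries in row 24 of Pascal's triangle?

1 + 24 + 276 + 2024 = 2325.

2325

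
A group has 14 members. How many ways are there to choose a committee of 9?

This is C(14,9) = 2002.

2002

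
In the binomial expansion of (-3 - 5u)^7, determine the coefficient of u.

The general term is C(7,j)·(-3)^j·(-5u)^(7-j); the u^1 term has j = 6.
C(7,6) = 7.
Coefficient = C(7,6) · (-3)^6 · (-5)^1 = 7 · 729 · (-5) = -25515.

-25515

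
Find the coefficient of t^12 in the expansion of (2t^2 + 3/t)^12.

10264320

General term: C(12,j)·(2t^2)^j·(3/t)^(12-j), with t-exponent 2j − 1(12−j) = 3j − 12.
Set 3j − 12 = 12: j = 8.
C(12,8) = 495; 2^8 = 256; 3^4 = 81.
Coefficient = 495 · 256 · 81 = 10264320.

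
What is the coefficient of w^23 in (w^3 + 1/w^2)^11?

55

General term: C(11,j)·(w^3)^j·(1/w^2)^(11-j), with w-exponent 3j − 2(11−j) = 5j − 22.
Set 5j − 22 = 23: j = 9.
C(11,9) = 55; 1^9 = 1; 1^2 = 1.
Coefficient = 55 · 1 · 1 = 55.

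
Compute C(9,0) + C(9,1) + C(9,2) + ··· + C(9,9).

512

The entries of row 9 sum to 2^9 = 512.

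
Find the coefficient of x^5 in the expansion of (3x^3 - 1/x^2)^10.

-61236

General term: C(10,j)·(3x^3)^j·(-1/x^2)^(10-j), with x-exponent 3j − 2(10−j) = 5j − 20.
Set 5j − 20 = 5: j = 5.
C(10,5) = 252; 3^5 = 243; (-1)^5 = -1.
Coefficient = 252 · 243 · (-1) = -61236.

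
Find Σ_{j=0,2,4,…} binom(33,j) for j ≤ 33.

Even-j terms of row 33 sum to 2^32 = 4294967296.

4294967296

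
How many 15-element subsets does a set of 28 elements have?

37442160

C(28,15) = C(28,13) by symmetry.
C(28,13) = (28·27·26·25·24·23·22·21·20·19·18·17·16) / 13! = 233153109116928000 / 6227020800 = 37442160.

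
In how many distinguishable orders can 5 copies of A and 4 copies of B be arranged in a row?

Choose positions for the A's: C(9,5) = 126.

126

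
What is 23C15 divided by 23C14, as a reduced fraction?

3/5

C(n,k+1)/C(n,k) = (n−k)/(k+1) = (23−14)/(14+1) = 9/15 = 3/5.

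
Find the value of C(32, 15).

565722720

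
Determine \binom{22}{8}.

C(22,8) = (22·21·20·19·18·17·16·15) / 8! = 12893126400 / 40320 = 319770.

319770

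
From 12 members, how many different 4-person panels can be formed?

495

This is C(12,4) = 495.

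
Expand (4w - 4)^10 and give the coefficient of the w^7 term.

The general term is C(10,j)·(4w)^j·(-4)^(10-j); the w^7 term has j = 7.
C(10,7) = 120.
Coefficient = C(10,7) · 4^7 · (-4)^3 = 120 · 16384 · (-64) = -125829120.

-125829120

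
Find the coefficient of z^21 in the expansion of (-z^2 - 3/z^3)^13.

-39

General term: C(13,j)·(-z^2)^j·(-3/z^3)^(13-j), with z-exponent 2j − 3(13−j) = 5j − 39.
Set 5j − 39 = 21: j = 12.
C(13,12) = 13; (-1)^12 = 1; (-3)^1 = -3.
Coefficient = 13 · 1 · (-3) = -39.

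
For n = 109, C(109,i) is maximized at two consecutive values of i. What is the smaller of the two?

For odd n = 109, C(109,i) peaks at i = (n−1)/2 and (n+1)/2; the smaller is 54.

54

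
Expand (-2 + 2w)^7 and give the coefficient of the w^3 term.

The general term is C(7,j)·(-2)^j·(2w)^(7-j); the w^3 term has j = 4.
C(7,4) = 35.
Coefficient = C(7,4) · (-2)^4 · 2^3 = 35 · 16 · 8 = 4480.

4480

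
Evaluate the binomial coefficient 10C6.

210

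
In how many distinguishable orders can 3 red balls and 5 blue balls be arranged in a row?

56

Choose positions for the red balls: C(8,3) = 56.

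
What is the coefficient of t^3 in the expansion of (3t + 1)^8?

1512

The general term is C(8,j)·(3t)^j·(1)^(8-j); the t^3 term has j = 3.
C(8,3) = 56.
Coefficient = C(8,3) · 3^3 = 56 · 27 = 1512.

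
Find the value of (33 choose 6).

C(33,6) = (33·32·31·30·29·28) / 6! = 797448960 / 720 = 1107568.

1107568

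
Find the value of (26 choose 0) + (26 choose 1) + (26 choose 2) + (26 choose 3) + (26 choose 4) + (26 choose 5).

83682

1 + 26 + 325 + 2600 + 14950 + 65780 = 83682.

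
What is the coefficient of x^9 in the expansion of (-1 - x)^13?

The general term is C(13,j)·(-1)^j·(-x)^(13-j); the x^9 term has j = 4.
C(13,4) = 715.
Coefficient = C(13,4) · (-1)^9 = 715 · (-1) = -715.

-715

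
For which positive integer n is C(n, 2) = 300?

n(n−1)/2 = 300 ⇒ n(n−1) = 600. Since 25·24 = 600, n = 25.

25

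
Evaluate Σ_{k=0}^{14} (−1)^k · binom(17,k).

120

The partial alternating sum Σ_{k=0}^{14} (−1)^k C(17,k) = (−1)^14 C(16,14) = 120.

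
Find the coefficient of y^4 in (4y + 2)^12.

32440320

The general term is C(12,j)·(4y)^j·(2)^(12-j); the y^4 term has j = 4.
C(12,4) = 495.
Coefficient = C(12,4) · 4^4 · 2^8 = 495 · 256 · 256 = 32440320.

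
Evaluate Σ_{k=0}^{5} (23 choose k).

44552

1 + 23 + 253 + 1771 + 8855 + 33649 = 44552.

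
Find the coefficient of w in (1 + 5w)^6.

The general term is C(6,j)·(1)^j·(5w)^(6-j); the w^1 term has j = 5.
C(6,5) = 6.
Coefficient = C(6,5) · 5^1 = 6 · 5 = 30.

30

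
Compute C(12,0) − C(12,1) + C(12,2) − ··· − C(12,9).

-55

The partial alternating sum Σ_{k=0}^{9} (−1)^k C(12,k) = (−1)^9 C(11,9) = -55.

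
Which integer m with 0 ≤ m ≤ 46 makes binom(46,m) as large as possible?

C(46,m) is maximized at m = 46/2 = 23.

23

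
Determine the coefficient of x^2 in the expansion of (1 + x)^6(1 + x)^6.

66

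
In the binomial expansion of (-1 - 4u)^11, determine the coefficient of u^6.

-1892352

The general term is C(11,j)·(-1)^j·(-4u)^(11-j); the u^6 term has j = 5.
C(11,5) = 462.
Coefficient = C(11,5) · (-1)^5 · (-4)^6 = 462 · (-1) · 4096 = -1892352.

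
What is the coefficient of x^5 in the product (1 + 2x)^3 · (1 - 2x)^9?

Coefficient of x^5 = Σ_{j} C(3,j)·2^j·C(9,5-j)·(-2)^(5-j) for j from 0 to 3.
= (-4032) + 12096 + (-8064) + 1152 = 1152.

1152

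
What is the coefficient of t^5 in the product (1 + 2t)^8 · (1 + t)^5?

Coefficient of t^5 = Σ_{j} C(8,j)·2^j·C(5,5-j)·1^(5-j) for j from 0 to 5.
= 1 + 80 + 1120 + 4480 + 5600 + 1792 = 13073.

13073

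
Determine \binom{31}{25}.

C(31,25) = C(31,6) by symmetry.
C(31,6) = (31·30·29·28·27·26) / 6! = 530122320 / 720 = 736281.

736281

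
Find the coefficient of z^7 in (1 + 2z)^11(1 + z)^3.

180576

Coefficient of z^7 = Σ_{j} C(11,j)·2^j·C(3,7-j)·1^(7-j) for j from 4 to 7.
= 5280 + 44352 + 88704 + 42240 = 180576.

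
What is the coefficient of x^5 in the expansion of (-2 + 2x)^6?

The general term is C(6,j)·(-2)^j·(2x)^(6-j); the x^5 term has j = 1.
C(6,1) = 6.
Coefficient = C(6,1) · (-2)^1 · 2^5 = 6 · (-2) · 32 = -384.

-384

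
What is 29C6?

475020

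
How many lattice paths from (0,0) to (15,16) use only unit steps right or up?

Each path is a sequence of 31 steps with 15 rights: C(31,15) = 300540195.

300540195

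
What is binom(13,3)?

C(13,3) = (13·12·11) / 3! = 1716 / 6 = 286.

286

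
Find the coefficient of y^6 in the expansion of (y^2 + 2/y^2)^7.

84

General term: C(7,j)·(y^2)^j·(2/y^2)^(7-j), with y-exponent 2j − 2(7−j) = 4j − 14.
Set 4j − 14 = 6: j = 5.
C(7,5) = 21; 1^5 = 1; 2^2 = 4.
Coefficient = 21 · 1 · 4 = 84.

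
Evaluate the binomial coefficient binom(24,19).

42504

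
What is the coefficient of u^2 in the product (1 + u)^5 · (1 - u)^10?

Coefficient of u^2 = Σ_{j} C(5,j)·1^j·C(10,2-j)·(-1)^(2-j) for j from 0 to 2.
= 45 + (-50) + 10 = 5.

5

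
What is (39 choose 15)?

25140840660

C(39,15) = (39·38·37·36·35·34·33·32·31·30·29·28·27·26·25) / 15! = 32876032921054202880000 / 1307674368000 = 25140840660.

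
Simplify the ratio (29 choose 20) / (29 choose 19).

1/2

C(n,k+1)/C(n,k) = (n−k)/(k+1) = (29−19)/(19+1) = 10/20 = 1/2.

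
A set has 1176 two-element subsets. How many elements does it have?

49

n(n−1)/2 = 1176 ⇒ n(n−1) = 2352. Since 49·48 = 2352, n = 49.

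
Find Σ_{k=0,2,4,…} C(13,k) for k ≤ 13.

4096

Half of (1+1)^13 + (1−1)^13 gives the even-index sum: 2^12 = 4096.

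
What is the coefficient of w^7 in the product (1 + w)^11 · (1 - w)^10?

Coefficient of w^7 = Σ_{j} C(11,j)·1^j·C(10,7-j)·(-1)^(7-j) for j from 0 to 7.
= (-120) + 2310 + (-13860) + 34650 + (-39600) + 20790 + (-4620) + 330 = -120.

-120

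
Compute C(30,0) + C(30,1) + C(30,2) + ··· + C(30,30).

Setting x = 1 in (1+x)^30 gives Σ C(30,j) = 2^30 = 1073741824.

1073741824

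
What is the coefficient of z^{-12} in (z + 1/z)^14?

General term: C(14,j)·(z)^j·(1/z)^(14-j), with z-exponent 1j − 1(14−j) = 2j − 14.
Set 2j − 14 = -12: j = 1.
C(14,1) = 14; 1^1 = 1; 1^13 = 1.
Coefficient = 14 · 1 · 1 = 14.

14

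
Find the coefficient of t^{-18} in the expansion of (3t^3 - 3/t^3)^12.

-116917020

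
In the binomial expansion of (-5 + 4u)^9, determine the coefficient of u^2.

-45000000

The general term is C(9,j)·(-5)^j·(4u)^(9-j); the u^2 term has j = 7.
C(9,7) = 36.
Coefficient = C(9,7) · (-5)^7 · 4^2 = 36 · (-78125) · 16 = -45000000.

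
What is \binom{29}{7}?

1560780

C(29,7) = (29·28·27·26·25·24·23) / 7! = 7866331200 / 5040 = 1560780.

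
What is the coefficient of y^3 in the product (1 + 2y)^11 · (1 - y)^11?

Coefficient of y^3 = Σ_{j} C(11,j)·2^j·C(11,3-j)·(-1)^(3-j) for j from 0 to 3.
= (-165) + 1210 + (-2420) + 1320 = -55.

-55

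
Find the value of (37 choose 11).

C(37,11) = (37·36·35·34·33·32·31·30·29·28·27) / 11! = 34128550732953600 / 39916800 = 854992152.

854992152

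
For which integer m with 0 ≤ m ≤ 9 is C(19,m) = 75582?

8

C(19,m) increases on 0 ≤ m ≤ 9. C(19,7) = 50388 and C(19,8) = 75582, so m = 8.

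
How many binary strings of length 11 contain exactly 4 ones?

Choose the 4 positions: C(11,4) = 330.

330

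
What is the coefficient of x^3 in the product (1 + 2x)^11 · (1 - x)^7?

207

Coefficient of x^3 = Σ_{j} C(11,j)·2^j·C(7,3-j)·(-1)^(3-j) for j from 0 to 3.
= (-35) + 462 + (-1540) + 1320 = 207.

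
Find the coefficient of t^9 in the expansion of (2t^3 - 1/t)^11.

General term: C(11,j)·(2t^3)^j·(-1/t)^(11-j), with t-exponent 3j − 1(11−j) = 4j − 11.
Set 4j − 11 = 9: j = 5.
C(11,5) = 462; 2^5 = 32; (-1)^6 = 1.
Coefficient = 462 · 32 · 1 = 14784.

14784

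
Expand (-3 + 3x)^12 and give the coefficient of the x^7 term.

-420901272

The general term is C(12,j)·(-3)^j·(3x)^(12-j); the x^7 term has j = 5.
C(12,5) = 792.
Coefficient = C(12,5) · (-3)^5 · 3^7 = 792 · (-243) · 2187 = -420901272.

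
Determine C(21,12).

C(21,12) = C(21,9) by symmetry.
C(21,9) = (21·20·19·18·17·16·15·14·13) / 9! = 106661318400 / 362880 = 293930.

293930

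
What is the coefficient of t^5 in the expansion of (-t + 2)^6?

-12

The general term is C(6,j)·(-t)^j·(2)^(6-j); the t^5 term has j = 5.
C(6,5) = 6.
Coefficient = C(6,5) · (-1)^5 · 2^1 = 6 · (-1) · 2 = -12.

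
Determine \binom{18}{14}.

C(18,14) = C(18,4) by symmetry.
C(18,4) = (18·17·16·15) / 4! = 73440 / 24 = 3060.

3060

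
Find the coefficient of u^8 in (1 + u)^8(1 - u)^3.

Coefficient of u^8 = Σ_{j} C(8,j)·1^j·C(3,8-j)·(-1)^(8-j) for j from 5 to 8.
= (-56) + 84 + (-24) + 1 = 5.

5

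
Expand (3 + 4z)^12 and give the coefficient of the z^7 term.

3153199104

The general term is C(12,j)·(3)^j·(4z)^(12-j); the z^7 term has j = 5.
C(12,5) = 792.
Coefficient = C(12,5) · 3^5 · 4^7 = 792 · 243 · 16384 = 3153199104.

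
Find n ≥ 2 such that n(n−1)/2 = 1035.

n(n−1)/2 = 1035 ⇒ n(n−1) = 2070. Since 46·45 = 2070, n = 46.

46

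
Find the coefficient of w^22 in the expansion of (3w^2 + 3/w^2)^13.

20726199

General term: C(13,j)·(3w^2)^j·(3/w^2)^(13-j), with w-exponent 2j − 2(13−j) = 4j − 26.
Set 4j − 26 = 22: j = 12.
C(13,12) = 13; 3^12 = 531441; 3^1 = 3.
Coefficient = 13 · 531441 · 3 = 20726199.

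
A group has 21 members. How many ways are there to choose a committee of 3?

This is C(21,3) = 1330.

1330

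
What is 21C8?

203490

C(21,8) = (21·20·19·18·17·16·15·14) / 8! = 8204716800 / 40320 = 203490.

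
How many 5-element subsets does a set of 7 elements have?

C(7,5) = C(7,2) by symmetry.
C(7,2) = (7·6) / 2! = 42 / 2 = 21.

21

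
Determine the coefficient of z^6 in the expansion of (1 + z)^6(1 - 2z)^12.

-5511

Coefficient of z^6 = Σ_{j} C(6,j)·1^j·C(12,6-j)·(-2)^(6-j) for j from 0 to 6.
= 59136 + (-152064) + 118800 + (-35200) + 3960 + (-144) + 1 = -5511.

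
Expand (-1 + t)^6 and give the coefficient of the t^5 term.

-6

The general term is C(6,j)·(-1)^j·(t)^(6-j); the t^5 term has j = 1.
C(6,1) = 6.
Coefficient = C(6,1) · (-1)^1 = 6 · (-1) = -6.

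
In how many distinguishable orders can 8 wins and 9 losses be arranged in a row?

24310

Choose positions for the wins: C(17,8) = 24310.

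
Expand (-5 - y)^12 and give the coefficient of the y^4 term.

The general term is C(12,j)·(-5)^j·(-y)^(12-j); the y^4 term has j = 8.
C(12,8) = 495.
Coefficient = C(12,8) · (-5)^8 = 495 · 390625 = 193359375.

193359375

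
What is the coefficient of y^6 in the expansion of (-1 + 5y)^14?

The general term is C(14,j)·(-1)^j·(5y)^(14-j); the y^6 term has j = 8.
C(14,8) = 3003.
Coefficient = C(14,8) · 5^6 = 3003 · 15625 = 46921875.

46921875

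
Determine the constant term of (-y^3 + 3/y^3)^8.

5670

General term: C(8,j)·(-y^3)^j·(3/y^3)^(8-j), with y-exponent 3j − 3(8−j) = 6j − 24.
Set 6j − 24 = 0: j = 4.
C(8,4) = 70; (-1)^4 = 1; 3^4 = 81.
Coefficient = 70 · 1 · 81 = 5670.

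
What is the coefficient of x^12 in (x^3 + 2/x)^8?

448

General term: C(8,j)·(x^3)^j·(2/x)^(8-j), with x-exponent 3j − 1(8−j) = 4j − 8.
Set 4j − 8 = 12: j = 5.
C(8,5) = 56; 1^5 = 1; 2^3 = 8.
Coefficient = 56 · 1 · 8 = 448.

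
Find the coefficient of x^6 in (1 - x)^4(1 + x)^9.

36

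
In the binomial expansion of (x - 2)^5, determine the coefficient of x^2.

-80

The general term is C(5,j)·(x)^j·(-2)^(5-j); the x^2 term has j = 2.
C(5,2) = 10.
Coefficient = C(5,2) · (-2)^3 = 10 · (-8) = -80.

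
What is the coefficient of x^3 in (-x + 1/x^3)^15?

General term: C(15,j)·(-x)^j·(1/x^3)^(15-j), with x-exponent 1j − 3(15−j) = 4j − 45.
Set 4j − 45 = 3: j = 12.
C(15,12) = 455; (-1)^12 = 1; 1^3 = 1.
Coefficient = 455 · 1 · 1 = 455.

455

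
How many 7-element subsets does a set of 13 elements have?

1716

C(13,7) = C(13,6) by symmetry.
C(13,6) = (13·12·11·10·9·8) / 6! = 1235520 / 720 = 1716.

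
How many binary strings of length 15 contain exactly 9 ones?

5005

Choose the 9 positions: C(15,9) = 5005.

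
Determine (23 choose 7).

245157

C(23,7) = (23·22·21·20·19·18·17) / 7! = 1235591280 / 5040 = 245157.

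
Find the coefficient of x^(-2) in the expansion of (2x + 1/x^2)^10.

13440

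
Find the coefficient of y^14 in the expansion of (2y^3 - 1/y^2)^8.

1792

General term: C(8,j)·(2y^3)^j·(-1/y^2)^(8-j), with y-exponent 3j − 2(8−j) = 5j − 16.
Set 5j − 16 = 14: j = 6.
C(8,6) = 28; 2^6 = 64; (-1)^2 = 1.
Coefficient = 28 · 64 · 1 = 1792.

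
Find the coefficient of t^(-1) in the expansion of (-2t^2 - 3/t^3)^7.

-15120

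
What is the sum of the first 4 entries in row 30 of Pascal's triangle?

1 + 30 + 435 + 4060 = 4526.

4526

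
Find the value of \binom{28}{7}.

1184040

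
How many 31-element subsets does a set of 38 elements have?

12620256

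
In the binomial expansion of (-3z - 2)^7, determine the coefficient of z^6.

The general term is C(7,j)·(-3z)^j·(-2)^(7-j); the z^6 term has j = 6.
C(7,6) = 7.
Coefficient = C(7,6) · (-3)^6 · (-2)^1 = 7 · 729 · (-2) = -10206.

-10206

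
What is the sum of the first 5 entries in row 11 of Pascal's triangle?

562

1 + 11 + 55 + 165 + 330 = 562.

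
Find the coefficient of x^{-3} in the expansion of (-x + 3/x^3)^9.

2268

General term: C(9,j)·(-x)^j·(3/x^3)^(9-j), with x-exponent 1j − 3(9−j) = 4j − 27.
Set 4j − 27 = -3: j = 6.
C(9,6) = 84; (-1)^6 = 1; 3^3 = 27.
Coefficient = 84 · 1 · 27 = 2268.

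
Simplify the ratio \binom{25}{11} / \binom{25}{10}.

C(n,k+1)/C(n,k) = (n−k)/(k+1) = (25−10)/(10+1) = 15/11.

15/11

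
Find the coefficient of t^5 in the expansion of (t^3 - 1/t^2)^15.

6435

General term: C(15,j)·(t^3)^j·(-1/t^2)^(15-j), with t-exponent 3j − 2(15−j) = 5j − 30.
Set 5j − 30 = 5: j = 7.
C(15,7) = 6435; 1^7 = 1; (-1)^8 = 1.
Coefficient = 6435 · 1 · 1 = 6435.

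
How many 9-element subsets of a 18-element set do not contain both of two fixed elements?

All 9-subsets: C(18,9) = 48620. Those containing both fixed elements: C(16,7) = 11440.
48620 − 11440 = 37180.

37180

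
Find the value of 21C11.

C(21,11) = C(21,10) by symmetry.
C(21,10) = (21·20·19·18·17·16·15·14·13·12) / 10! = 1279935820800 / 3628800 = 352716.

352716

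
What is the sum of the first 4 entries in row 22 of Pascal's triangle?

1794

1 + 22 + 231 + 1540 = 1794.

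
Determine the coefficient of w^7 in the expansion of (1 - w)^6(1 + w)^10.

Coefficient of w^7 = Σ_{j} C(6,j)·(-1)^j·C(10,7-j)·1^(7-j) for j from 0 to 6.
= 120 + (-1260) + 3780 + (-4200) + 1800 + (-270) + 10 = -20.

-20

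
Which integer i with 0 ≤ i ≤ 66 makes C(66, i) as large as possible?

C(66,i) is maximized at i = 66/2 = 33.

33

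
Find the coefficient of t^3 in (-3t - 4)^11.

-291962880

The general term is C(11,j)·(-3t)^j·(-4)^(11-j); the t^3 term has j = 3.
C(11,3) = 165.
Coefficient = C(11,3) · (-3)^3 · (-4)^8 = 165 · (-27) · 65536 = -291962880.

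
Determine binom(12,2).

66

C(12,2) = (12·11) / 2! = 132 / 2 = 66.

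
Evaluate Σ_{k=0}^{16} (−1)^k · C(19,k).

The partial alternating sum Σ_{k=0}^{16} (−1)^k C(19,k) = (−1)^16 C(18,16) = 153.

153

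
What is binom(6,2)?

C(6,2) = (6·5) / 2! = 30 / 2 = 15.

15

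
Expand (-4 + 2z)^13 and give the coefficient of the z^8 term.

The general term is C(13,j)·(-4)^j·(2z)^(13-j); the z^8 term has j = 5.
C(13,5) = 1287.
Coefficient = C(13,5) · (-4)^5 · 2^8 = 1287 · (-1024) · 256 = -337379328.

-337379328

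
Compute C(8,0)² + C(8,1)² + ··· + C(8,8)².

Σ C(8,i)² is the coefficient of x^8 in (1+x)^8(1+x)^8 = (1+x)^16, i.e. C(16,8) = 12870.

12870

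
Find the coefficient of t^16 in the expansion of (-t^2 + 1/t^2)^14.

-364

General term: C(14,j)·(-t^2)^j·(1/t^2)^(14-j), with t-exponent 2j − 2(14−j) = 4j − 28.
Set 4j − 28 = 16: j = 11.
C(14,11) = 364; (-1)^11 = -1; 1^3 = 1.
Coefficient = 364 · (-1) · 1 = -364.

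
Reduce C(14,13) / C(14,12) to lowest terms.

2/13

C(n,k+1)/C(n,k) = (n−k)/(k+1) = (14−12)/(12+1) = 2/13.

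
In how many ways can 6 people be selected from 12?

924

This is C(12,6) = 924.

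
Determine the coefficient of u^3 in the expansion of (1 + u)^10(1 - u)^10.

Coefficient of u^3 = Σ_{j} C(10,j)·1^j·C(10,3-j)·(-1)^(3-j) for j from 0 to 3.
= (-120) + 450 + (-450) + 120 = 0.

0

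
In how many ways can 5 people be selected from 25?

This is C(25,5) = 53130.

53130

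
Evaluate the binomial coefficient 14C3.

C(14,3) = (14·13·12) / 3! = 2184 / 6 = 364.

364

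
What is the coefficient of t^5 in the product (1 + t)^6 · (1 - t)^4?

Coefficient of t^5 = Σ_{j} C(6,j)·1^j·C(4,5-j)·(-1)^(5-j) for j from 1 to 5.
= 6 + (-60) + 120 + (-60) + 6 = 12.

12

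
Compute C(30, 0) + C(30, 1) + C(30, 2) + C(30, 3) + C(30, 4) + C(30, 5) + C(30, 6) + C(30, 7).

1 + 30 + 435 + 4060 + 27405 + 142506 + 593775 + 2035800 = 2804012.

2804012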